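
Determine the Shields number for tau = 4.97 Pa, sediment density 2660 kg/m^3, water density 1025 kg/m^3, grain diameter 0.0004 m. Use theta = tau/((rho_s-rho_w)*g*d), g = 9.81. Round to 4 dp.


theta = tau / ((rho_s - rho_w) * g * d)
rho_s - rho_w = 2660 - 1025 = 1635
Denominator = 1635 * 9.81 * 0.0004 = 6.415740
theta = 4.97 / 6.415740
theta = 0.7747

0.7747


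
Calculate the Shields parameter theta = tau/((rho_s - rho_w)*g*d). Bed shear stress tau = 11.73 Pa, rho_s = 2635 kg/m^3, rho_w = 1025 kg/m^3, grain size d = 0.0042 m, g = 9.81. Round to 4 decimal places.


theta = tau / ((rho_s - rho_w) * g * d)
rho_s - rho_w = 2635 - 1025 = 1610
Denominator = 1610 * 9.81 * 0.0042 = 66.335220
theta = 11.73 / 66.335220
theta = 0.1768

0.1768


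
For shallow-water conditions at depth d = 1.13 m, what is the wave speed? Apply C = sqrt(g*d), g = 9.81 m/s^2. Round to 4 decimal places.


Using the shallow-water approximation:
C = sqrt(g * d) = sqrt(9.81 * 1.13)
C = sqrt(11.0853)
C = 3.3295 m/s

3.3295


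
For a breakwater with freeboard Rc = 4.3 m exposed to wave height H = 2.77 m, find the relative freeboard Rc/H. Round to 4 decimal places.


Relative freeboard = Rc / H
= 4.3 / 2.77
= 1.5523

1.5523


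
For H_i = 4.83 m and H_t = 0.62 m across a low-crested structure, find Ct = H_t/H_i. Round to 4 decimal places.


Ct = H_t / H_i
Ct = 0.62 / 4.83
Ct = 0.1284

0.1284


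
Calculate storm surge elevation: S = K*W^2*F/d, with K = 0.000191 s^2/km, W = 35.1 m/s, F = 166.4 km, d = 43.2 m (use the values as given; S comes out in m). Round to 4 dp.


S = K * W^2 * F / d
W^2 = 35.1^2 = 1232.01
S = 0.000191 * 1232.01 * 166.4 / 43.2
Numerator = 0.000191 * 1232.01 * 166.4 = 39.156235
S = 39.156235 / 43.2 = 0.9064 m

0.9064


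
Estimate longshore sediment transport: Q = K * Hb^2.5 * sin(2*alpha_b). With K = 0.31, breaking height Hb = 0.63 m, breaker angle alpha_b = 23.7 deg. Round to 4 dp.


Q = K * Hb^2.5 * sin(2 * alpha_b)
Hb^2.5 = 0.63^2.5 = 0.315030
sin(2 * 23.7) = sin(47.4) = 0.736097
Q = 0.31 * 0.315030 * 0.736097
Q = 0.0719 m^3/s

0.0719


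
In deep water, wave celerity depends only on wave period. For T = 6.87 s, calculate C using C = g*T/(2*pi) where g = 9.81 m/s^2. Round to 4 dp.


We use the deep-water celerity formula:
C = g * T / (2 * pi)
C = 9.81 * 6.87 / (2 * 3.14159...)
C = 67.394700 / 6.283185
C = 10.7262 m/s

10.7262


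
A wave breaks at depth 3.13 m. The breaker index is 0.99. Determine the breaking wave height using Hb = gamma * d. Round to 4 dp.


Hb = gamma * d
Hb = 0.99 * 3.13
Hb = 3.0987 m

3.0987


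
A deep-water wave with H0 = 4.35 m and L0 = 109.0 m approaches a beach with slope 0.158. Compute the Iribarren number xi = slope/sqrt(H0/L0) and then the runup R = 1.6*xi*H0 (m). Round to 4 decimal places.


xi = slope / sqrt(H0/L0)
H0/L0 = 4.35/109.0 = 0.039908
sqrt(0.039908) = 0.199771
xi = 0.158 / 0.199771 = 0.790908
R = 1.6 * xi * H0 = 1.6 * 0.790908 * 4.35
R = 5.5047 m

5.5047


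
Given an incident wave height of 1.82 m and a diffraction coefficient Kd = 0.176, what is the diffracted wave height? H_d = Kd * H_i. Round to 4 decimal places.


H_d = Kd * H_i
H_d = 0.176 * 1.82
H_d = 0.3203 m

0.3203


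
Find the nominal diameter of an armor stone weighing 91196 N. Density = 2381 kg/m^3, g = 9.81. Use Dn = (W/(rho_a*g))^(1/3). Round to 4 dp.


V = W / (rho_a * g)
V = 91196 / (2381 * 9.81)
V = 91196 / 23357.61
V = 3.904338 m^3
Dn = V^(1/3) = 3.904338^(1/3)
Dn = 1.5746 m

1.5746


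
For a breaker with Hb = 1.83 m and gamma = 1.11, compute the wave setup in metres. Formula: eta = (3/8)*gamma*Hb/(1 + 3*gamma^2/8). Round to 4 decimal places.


eta = (3/8) * gamma * Hb / (1 + 3*gamma^2/8)
Numerator = (3/8) * 1.11 * 1.83 = 0.761738
Denominator = 1 + 3*1.11^2/8 = 1 + 0.462038 = 1.462038
eta = 0.761738 / 1.462038
eta = 0.5210 m

0.5210


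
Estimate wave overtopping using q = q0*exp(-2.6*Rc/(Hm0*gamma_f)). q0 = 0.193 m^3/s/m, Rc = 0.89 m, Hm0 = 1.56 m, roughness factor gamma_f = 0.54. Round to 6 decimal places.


q = q0 * exp(-2.6 * Rc / (Hm0 * gamma_f))
Exponent = -2.6 * 0.89 / (1.56 * 0.54)
= -2.6 * 0.89 / 0.8424
= -2.746914
exp(-2.746914) = 0.064125
q = 0.193 * 0.064125
q = 0.012376 m^3/s/m

0.012376


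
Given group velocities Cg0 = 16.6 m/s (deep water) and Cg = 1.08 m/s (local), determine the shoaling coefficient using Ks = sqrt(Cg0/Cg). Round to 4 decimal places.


Ks = sqrt(Cg0 / Cg)
Ks = sqrt(16.6 / 1.08)
Ks = sqrt(15.3704)
Ks = 3.9205

3.9205


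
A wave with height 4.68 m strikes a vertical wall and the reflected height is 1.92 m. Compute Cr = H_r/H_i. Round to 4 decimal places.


Cr = H_r / H_i
Cr = 1.92 / 4.68
Cr = 0.4103

0.4103


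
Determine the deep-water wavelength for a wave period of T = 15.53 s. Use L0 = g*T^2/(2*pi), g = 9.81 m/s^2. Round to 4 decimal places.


L0 = g * T^2 / (2 * pi)
L0 = 9.81 * 15.53^2 / (2 * pi)
L0 = 9.81 * 241.1809 / 6.28319
L0 = 2365.9846 / 6.28319
L0 = 376.5581 m

376.5581


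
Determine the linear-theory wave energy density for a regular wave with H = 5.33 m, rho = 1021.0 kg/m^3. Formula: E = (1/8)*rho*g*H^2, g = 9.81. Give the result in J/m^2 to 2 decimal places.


E = (1/8) * rho * g * H^2
E = (1/8) * 1021.0 * 9.81 * 5.33^2
E = 0.125 * 1021.0 * 9.81 * 28.4089
E = 35567.98 J/m^2

35567.98


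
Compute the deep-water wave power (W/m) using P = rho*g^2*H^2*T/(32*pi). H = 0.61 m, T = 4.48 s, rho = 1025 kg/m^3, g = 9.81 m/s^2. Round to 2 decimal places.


P = rho * g^2 * H^2 * T / (32 * pi)
P = 1025 * 9.81^2 * 0.61^2 * 4.48 / (32 * pi)
P = 1025 * 96.2361 * 0.3721 * 4.48 / 100.53096
P = 1635.69 W/m

1635.69


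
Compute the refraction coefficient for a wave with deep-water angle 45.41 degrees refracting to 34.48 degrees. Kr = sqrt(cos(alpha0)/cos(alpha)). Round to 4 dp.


Kr = sqrt(cos(alpha0) / cos(alpha))
cos(45.41) = 0.702029
cos(34.48) = 0.824324
Kr = sqrt(0.702029 / 0.824324)
Kr = sqrt(0.851642)
Kr = 0.9228

0.9228


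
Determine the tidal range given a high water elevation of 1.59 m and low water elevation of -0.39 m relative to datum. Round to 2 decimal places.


Tidal range = High water - Low water
Tidal range = 1.59 - (-0.39)
Tidal range = 1.98 m

1.98


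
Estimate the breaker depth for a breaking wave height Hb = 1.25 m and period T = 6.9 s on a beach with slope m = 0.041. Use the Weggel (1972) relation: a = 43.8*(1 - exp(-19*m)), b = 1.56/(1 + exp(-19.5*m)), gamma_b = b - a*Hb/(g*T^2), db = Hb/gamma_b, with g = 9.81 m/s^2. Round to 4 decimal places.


a = 43.8 * (1 - exp(-19 * m))
exp(-19 * 0.041) = exp(-0.7790) = 0.458865
a = 43.8 * (1 - 0.458865) = 23.701728
b = 1.56 / (1 + exp(-19.5 * m))
exp(-19.5 * 0.041) = exp(-0.7995) = 0.449554
b = 1.56 / (1 + 0.449554) = 1.076193
Hb / (g * T^2) = 1.25 / (9.81 * 6.9^2) = 1.25 / 467.0541 = 0.00267635
gamma_b = b - a * Hb/(g*T^2) = 1.076193 - 23.701728 * 0.00267635 = 1.012759
db = Hb / gamma_b = 1.25 / 1.012759
db = 1.2343 m

1.2343


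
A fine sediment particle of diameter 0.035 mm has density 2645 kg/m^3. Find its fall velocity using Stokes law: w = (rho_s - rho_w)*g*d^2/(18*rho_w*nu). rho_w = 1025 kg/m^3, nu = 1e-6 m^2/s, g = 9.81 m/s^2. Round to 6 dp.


w = (rho_s - rho_w) * g * d^2 / (18 * rho_w * nu)
d = 0.035 mm = 0.000035 m
rho_s - rho_w = 2645 - 1025 = 1620
Numerator = 1620 * 9.81 * (0.000035)^2 = 0.000019467945
Denominator = 18 * 1025 * 1e-6 = 0.018450
w = 0.001055 m/s

0.001055


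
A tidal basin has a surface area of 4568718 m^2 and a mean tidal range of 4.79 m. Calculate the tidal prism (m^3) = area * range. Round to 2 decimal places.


Tidal prism = Area * Tidal range
P = 4568718 * 4.79
P = 21884159.22 m^3

21884159.22


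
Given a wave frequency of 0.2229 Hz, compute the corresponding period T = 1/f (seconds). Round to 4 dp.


T = 1 / f
T = 1 / 0.2229
T = 4.4863 s

4.4863


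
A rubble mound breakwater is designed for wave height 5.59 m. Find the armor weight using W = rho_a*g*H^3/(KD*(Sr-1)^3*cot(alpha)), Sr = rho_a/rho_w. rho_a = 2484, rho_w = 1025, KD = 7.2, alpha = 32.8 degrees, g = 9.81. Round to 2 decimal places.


Sr = rho_a / rho_w = 2484 / 1025 = 2.423415
(Sr - 1) = 1.423415
(Sr - 1)^3 = 2.883994
cot(32.8) = 1 / tan(32.8) = 1 / 0.644456 = 1.551696
Numerator = 2484 * 9.81 * 5.59^3 = 4256533.1745
Denominator = 7.2 * 2.883994 * 1.551696 = 32.220590
W = 4256533.1745 / 32.220590
W = 132106.00 N

132106.00


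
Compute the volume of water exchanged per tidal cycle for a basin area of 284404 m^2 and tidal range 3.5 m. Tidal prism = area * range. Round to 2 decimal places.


Tidal prism = Area * Tidal range
P = 284404 * 3.5
P = 995414.00 m^3

995414.00


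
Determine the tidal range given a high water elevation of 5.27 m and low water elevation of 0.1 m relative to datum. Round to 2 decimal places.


Tidal range = High water - Low water
Tidal range = 5.27 - (0.1)
Tidal range = 5.17 m

5.17


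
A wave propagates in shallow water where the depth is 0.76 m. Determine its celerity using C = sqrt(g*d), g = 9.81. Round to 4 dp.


Using the shallow-water approximation:
C = sqrt(g * d) = sqrt(9.81 * 0.76)
C = sqrt(7.4556)
C = 2.7305 m/s

2.7305


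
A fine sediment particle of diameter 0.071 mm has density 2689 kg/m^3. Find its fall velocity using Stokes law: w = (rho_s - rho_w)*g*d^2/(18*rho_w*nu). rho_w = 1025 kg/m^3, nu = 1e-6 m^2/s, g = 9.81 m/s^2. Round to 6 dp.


w = (rho_s - rho_w) * g * d^2 / (18 * rho_w * nu)
d = 0.071 mm = 0.000071 m
rho_s - rho_w = 2689 - 1025 = 1664
Numerator = 1664 * 9.81 * (0.000071)^2 = 0.000082288477
Denominator = 18 * 1025 * 1e-6 = 0.018450
w = 0.004460 m/s

0.004460


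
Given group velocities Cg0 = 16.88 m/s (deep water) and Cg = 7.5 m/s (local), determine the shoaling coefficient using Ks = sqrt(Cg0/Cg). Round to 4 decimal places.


Ks = sqrt(Cg0 / Cg)
Ks = sqrt(16.88 / 7.5)
Ks = sqrt(2.2507)
Ks = 1.5002

1.5002


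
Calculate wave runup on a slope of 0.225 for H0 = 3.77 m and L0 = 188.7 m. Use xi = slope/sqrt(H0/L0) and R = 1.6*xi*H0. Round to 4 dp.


xi = slope / sqrt(H0/L0)
H0/L0 = 3.77/188.7 = 0.019979
sqrt(0.019979) = 0.141346
xi = 0.225 / 0.141346 = 1.591834
R = 1.6 * xi * H0 = 1.6 * 1.591834 * 3.77
R = 9.6019 m

9.6019


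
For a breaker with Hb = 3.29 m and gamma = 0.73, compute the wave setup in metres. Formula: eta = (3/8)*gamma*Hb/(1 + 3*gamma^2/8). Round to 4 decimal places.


eta = (3/8) * gamma * Hb / (1 + 3*gamma^2/8)
Numerator = (3/8) * 0.73 * 3.29 = 0.900637
Denominator = 1 + 3*0.73^2/8 = 1 + 0.199838 = 1.199838
eta = 0.900637 / 1.199838
eta = 0.7506 m

0.7506


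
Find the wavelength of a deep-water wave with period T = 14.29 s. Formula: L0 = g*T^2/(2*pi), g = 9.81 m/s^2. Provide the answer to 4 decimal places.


L0 = g * T^2 / (2 * pi)
L0 = 9.81 * 14.29^2 / (2 * pi)
L0 = 9.81 * 204.2041 / 6.28319
L0 = 2003.2422 / 6.28319
L0 = 318.8259 m

318.8259


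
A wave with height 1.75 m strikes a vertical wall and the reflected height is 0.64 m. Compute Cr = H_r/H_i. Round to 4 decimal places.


Cr = H_r / H_i
Cr = 0.64 / 1.75
Cr = 0.3657

0.3657


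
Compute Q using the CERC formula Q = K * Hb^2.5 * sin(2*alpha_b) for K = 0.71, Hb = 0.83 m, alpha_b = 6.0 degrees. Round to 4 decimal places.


Q = K * Hb^2.5 * sin(2 * alpha_b)
Hb^2.5 = 0.83^2.5 = 0.627618
sin(2 * 6.0) = sin(12.0) = 0.207912
Q = 0.71 * 0.627618 * 0.207912
Q = 0.0926 m^3/s

0.0926


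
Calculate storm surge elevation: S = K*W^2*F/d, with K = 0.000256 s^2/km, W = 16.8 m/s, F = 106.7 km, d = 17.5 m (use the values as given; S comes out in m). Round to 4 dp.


S = K * W^2 * F / d
W^2 = 16.8^2 = 282.24
S = 0.000256 * 282.24 * 106.7 / 17.5
Numerator = 0.000256 * 282.24 * 106.7 = 7.709442
S = 7.709442 / 17.5 = 0.4405 m

0.4405


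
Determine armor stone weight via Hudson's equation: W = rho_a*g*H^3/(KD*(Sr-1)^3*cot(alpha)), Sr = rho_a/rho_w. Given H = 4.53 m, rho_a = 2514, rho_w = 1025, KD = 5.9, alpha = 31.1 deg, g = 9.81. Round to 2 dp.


Sr = rho_a / rho_w = 2514 / 1025 = 2.452683
(Sr - 1) = 1.452683
(Sr - 1)^3 = 3.065579
cot(31.1) = 1 / tan(31.1) = 1 / 0.603239 = 1.657719
Numerator = 2514 * 9.81 * 4.53^3 = 2292603.1605
Denominator = 5.9 * 3.065579 * 1.657719 = 29.983022
W = 2292603.1605 / 29.983022
W = 76463.38 N

76463.38


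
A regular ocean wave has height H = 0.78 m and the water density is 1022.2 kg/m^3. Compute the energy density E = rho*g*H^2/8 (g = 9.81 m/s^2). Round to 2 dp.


E = (1/8) * rho * g * H^2
E = (1/8) * 1022.2 * 9.81 * 0.78^2
E = 0.125 * 1022.2 * 9.81 * 0.6084
E = 762.61 J/m^2

762.61


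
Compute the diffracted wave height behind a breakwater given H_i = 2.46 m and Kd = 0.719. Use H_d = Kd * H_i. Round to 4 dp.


H_d = Kd * H_i
H_d = 0.719 * 2.46
H_d = 1.7687 m

1.7687


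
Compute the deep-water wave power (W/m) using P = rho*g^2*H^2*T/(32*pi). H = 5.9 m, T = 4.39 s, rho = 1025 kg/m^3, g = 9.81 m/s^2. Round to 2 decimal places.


P = rho * g^2 * H^2 * T / (32 * pi)
P = 1025 * 9.81^2 * 5.9^2 * 4.39 / (32 * pi)
P = 1025 * 96.2361 * 34.8100 * 4.39 / 100.53096
P = 149944.51 W/m

149944.51


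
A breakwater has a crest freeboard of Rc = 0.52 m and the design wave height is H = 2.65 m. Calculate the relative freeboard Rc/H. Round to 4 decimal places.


Relative freeboard = Rc / H
= 0.52 / 2.65
= 0.1962

0.1962


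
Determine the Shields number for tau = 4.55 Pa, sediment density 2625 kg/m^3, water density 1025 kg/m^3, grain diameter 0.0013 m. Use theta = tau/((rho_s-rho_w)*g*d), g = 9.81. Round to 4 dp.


theta = tau / ((rho_s - rho_w) * g * d)
rho_s - rho_w = 2625 - 1025 = 1600
Denominator = 1600 * 9.81 * 0.0013 = 20.404800
theta = 4.55 / 20.404800
theta = 0.2230

0.2230


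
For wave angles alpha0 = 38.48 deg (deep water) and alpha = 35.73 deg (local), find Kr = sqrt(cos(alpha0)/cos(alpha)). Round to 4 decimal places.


Kr = sqrt(cos(alpha0) / cos(alpha))
cos(38.48) = 0.782825
cos(35.73) = 0.811778
Kr = sqrt(0.782825 / 0.811778)
Kr = sqrt(0.964334)
Kr = 0.9820

0.9820


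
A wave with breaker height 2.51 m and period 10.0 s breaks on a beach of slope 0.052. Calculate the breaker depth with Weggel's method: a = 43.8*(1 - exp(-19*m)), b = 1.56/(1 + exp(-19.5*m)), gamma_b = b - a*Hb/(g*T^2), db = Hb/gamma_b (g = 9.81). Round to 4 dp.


a = 43.8 * (1 - exp(-19 * m))
exp(-19 * 0.052) = exp(-0.9880) = 0.372321
a = 43.8 * (1 - 0.372321) = 27.492358
b = 1.56 / (1 + exp(-19.5 * m))
exp(-19.5 * 0.052) = exp(-1.0140) = 0.362765
b = 1.56 / (1 + 0.362765) = 1.144731
Hb / (g * T^2) = 2.51 / (9.81 * 10.0^2) = 2.51 / 981.0000 = 0.00255861
gamma_b = b - a * Hb/(g*T^2) = 1.144731 - 27.492358 * 0.00255861 = 1.074389
db = Hb / gamma_b = 2.51 / 1.074389
db = 2.3362 m

2.3362


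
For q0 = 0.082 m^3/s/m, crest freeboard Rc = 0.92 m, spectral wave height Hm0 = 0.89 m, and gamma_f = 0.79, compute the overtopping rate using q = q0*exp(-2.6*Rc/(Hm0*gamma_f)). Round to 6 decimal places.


q = q0 * exp(-2.6 * Rc / (Hm0 * gamma_f))
Exponent = -2.6 * 0.92 / (0.89 * 0.79)
= -2.6 * 0.92 / 0.7031
= -3.402077
exp(-3.402077) = 0.033304
q = 0.082 * 0.033304
q = 0.002731 m^3/s/m

0.002731


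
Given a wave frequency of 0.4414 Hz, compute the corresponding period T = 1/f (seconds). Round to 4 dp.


T = 1 / f
T = 1 / 0.4414
T = 2.2655 s

2.2655


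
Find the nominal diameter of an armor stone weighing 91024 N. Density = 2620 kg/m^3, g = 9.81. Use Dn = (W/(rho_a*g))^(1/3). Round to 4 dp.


V = W / (rho_a * g)
V = 91024 / (2620 * 9.81)
V = 91024 / 25702.20
V = 3.541487 m^3
Dn = V^(1/3) = 3.541487^(1/3)
Dn = 1.5243 m

1.5243


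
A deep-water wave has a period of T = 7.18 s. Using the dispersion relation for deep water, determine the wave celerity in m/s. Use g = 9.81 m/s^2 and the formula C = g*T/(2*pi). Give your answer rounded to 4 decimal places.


We use the deep-water celerity formula:
C = g * T / (2 * pi)
C = 9.81 * 7.18 / (2 * 3.14159...)
C = 70.435800 / 6.283185
C = 11.2102 m/s

11.2102


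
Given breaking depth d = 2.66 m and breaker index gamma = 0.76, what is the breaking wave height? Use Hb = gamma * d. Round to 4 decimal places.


Hb = gamma * d
Hb = 0.76 * 2.66
Hb = 2.0216 m

2.0216


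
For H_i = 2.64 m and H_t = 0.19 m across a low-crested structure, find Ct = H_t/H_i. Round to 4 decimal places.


Ct = H_t / H_i
Ct = 0.19 / 2.64
Ct = 0.0720

0.0720


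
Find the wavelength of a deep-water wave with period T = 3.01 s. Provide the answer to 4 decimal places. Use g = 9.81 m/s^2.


L0 = g * T^2 / (2 * pi)
L0 = 9.81 * 3.01^2 / (2 * pi)
L0 = 9.81 * 9.0601 / 6.28319
L0 = 88.8796 / 6.28319
L0 = 14.1456 m

14.1456


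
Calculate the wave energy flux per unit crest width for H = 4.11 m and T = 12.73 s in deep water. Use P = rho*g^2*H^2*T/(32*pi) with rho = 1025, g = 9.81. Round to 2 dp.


P = rho * g^2 * H^2 * T / (32 * pi)
P = 1025 * 9.81^2 * 4.11^2 * 12.73 / (32 * pi)
P = 1025 * 96.2361 * 16.8921 * 12.73 / 100.53096
P = 210995.93 W/m

210995.93


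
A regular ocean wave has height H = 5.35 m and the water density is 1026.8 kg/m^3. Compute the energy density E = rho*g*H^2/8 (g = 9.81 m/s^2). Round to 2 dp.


E = (1/8) * rho * g * H^2
E = (1/8) * 1026.8 * 9.81 * 5.35^2
E = 0.125 * 1026.8 * 9.81 * 28.6225
E = 36038.98 J/m^2

36038.98


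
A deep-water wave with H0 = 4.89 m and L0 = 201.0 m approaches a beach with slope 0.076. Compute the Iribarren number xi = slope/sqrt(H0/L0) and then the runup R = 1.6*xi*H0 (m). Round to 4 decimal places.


xi = slope / sqrt(H0/L0)
H0/L0 = 4.89/201.0 = 0.024328
sqrt(0.024328) = 0.155976
xi = 0.076 / 0.155976 = 0.487256
R = 1.6 * xi * H0 = 1.6 * 0.487256 * 4.89
R = 3.8123 m

3.8123


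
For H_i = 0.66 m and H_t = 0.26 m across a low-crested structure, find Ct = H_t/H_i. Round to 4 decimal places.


Ct = H_t / H_i
Ct = 0.26 / 0.66
Ct = 0.3939

0.3939


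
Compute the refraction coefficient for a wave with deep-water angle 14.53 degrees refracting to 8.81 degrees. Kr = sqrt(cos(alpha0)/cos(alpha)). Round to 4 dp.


Kr = sqrt(cos(alpha0) / cos(alpha))
cos(14.53) = 0.968016
cos(8.81) = 0.988202
Kr = sqrt(0.968016 / 0.988202)
Kr = sqrt(0.979574)
Kr = 0.9897

0.9897


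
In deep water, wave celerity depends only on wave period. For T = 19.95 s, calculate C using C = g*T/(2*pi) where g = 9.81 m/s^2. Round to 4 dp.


We use the deep-water celerity formula:
C = g * T / (2 * pi)
C = 9.81 * 19.95 / (2 * 3.14159...)
C = 195.709500 / 6.283185
C = 31.1481 m/s

31.1481


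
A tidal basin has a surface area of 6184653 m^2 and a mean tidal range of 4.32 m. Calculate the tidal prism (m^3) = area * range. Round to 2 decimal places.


Tidal prism = Area * Tidal range
P = 6184653 * 4.32
P = 26717700.96 m^3

26717700.96


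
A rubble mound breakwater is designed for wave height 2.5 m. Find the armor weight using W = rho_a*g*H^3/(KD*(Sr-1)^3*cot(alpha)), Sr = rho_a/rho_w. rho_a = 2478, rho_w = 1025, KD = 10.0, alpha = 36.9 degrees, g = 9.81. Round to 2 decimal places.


Sr = rho_a / rho_w = 2478 / 1025 = 2.417561
(Sr - 1) = 1.417561
(Sr - 1)^3 = 2.848559
cot(36.9) = 1 / tan(36.9) = 1 / 0.750821 = 1.331875
Numerator = 2478 * 9.81 * 2.5^3 = 379830.9375
Denominator = 10.0 * 2.848559 * 1.331875 = 37.939246
W = 379830.9375 / 37.939246
W = 10011.56 N

10011.56


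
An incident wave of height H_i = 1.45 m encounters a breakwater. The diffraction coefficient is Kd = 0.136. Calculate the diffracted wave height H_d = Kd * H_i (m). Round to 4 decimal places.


H_d = Kd * H_i
H_d = 0.136 * 1.45
H_d = 0.1972 m

0.1972


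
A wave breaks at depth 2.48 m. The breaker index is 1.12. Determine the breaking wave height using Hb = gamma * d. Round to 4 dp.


Hb = gamma * d
Hb = 1.12 * 2.48
Hb = 2.7776 m

2.7776


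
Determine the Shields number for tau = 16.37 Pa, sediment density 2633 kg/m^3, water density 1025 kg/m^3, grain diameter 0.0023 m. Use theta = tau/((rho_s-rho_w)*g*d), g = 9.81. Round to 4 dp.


theta = tau / ((rho_s - rho_w) * g * d)
rho_s - rho_w = 2633 - 1025 = 1608
Denominator = 1608 * 9.81 * 0.0023 = 36.281304
theta = 16.37 / 36.281304
theta = 0.4512

0.4512


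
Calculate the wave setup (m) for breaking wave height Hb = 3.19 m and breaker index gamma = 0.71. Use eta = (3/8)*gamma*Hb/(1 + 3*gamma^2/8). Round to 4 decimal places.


eta = (3/8) * gamma * Hb / (1 + 3*gamma^2/8)
Numerator = (3/8) * 0.71 * 3.19 = 0.849337
Denominator = 1 + 3*0.71^2/8 = 1 + 0.189038 = 1.189038
eta = 0.849337 / 1.189038
eta = 0.7143 m

0.7143


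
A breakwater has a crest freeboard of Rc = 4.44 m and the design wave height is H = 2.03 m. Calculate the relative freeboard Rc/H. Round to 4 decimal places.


Relative freeboard = Rc / H
= 4.44 / 2.03
= 2.1872

2.1872


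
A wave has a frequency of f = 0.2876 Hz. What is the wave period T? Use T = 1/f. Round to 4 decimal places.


T = 1 / f
T = 1 / 0.2876
T = 3.4771 s

3.4771


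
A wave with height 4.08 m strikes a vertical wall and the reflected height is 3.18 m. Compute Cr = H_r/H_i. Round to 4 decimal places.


Cr = H_r / H_i
Cr = 3.18 / 4.08
Cr = 0.7794

0.7794


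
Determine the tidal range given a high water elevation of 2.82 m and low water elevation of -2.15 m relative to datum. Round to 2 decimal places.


Tidal range = High water - Low water
Tidal range = 2.82 - (-2.15)
Tidal range = 4.97 m

4.97


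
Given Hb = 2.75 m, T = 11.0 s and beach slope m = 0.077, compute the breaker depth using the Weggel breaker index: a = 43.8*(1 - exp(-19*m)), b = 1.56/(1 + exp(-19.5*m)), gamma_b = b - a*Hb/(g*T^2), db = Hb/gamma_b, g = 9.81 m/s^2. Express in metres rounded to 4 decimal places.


a = 43.8 * (1 - exp(-19 * m))
exp(-19 * 0.077) = exp(-1.4630) = 0.231541
a = 43.8 * (1 - 0.231541) = 33.658521
b = 1.56 / (1 + exp(-19.5 * m))
exp(-19.5 * 0.077) = exp(-1.5015) = 0.222796
b = 1.56 / (1 + 0.222796) = 1.275765
Hb / (g * T^2) = 2.75 / (9.81 * 11.0^2) = 2.75 / 1187.0100 = 0.00231675
gamma_b = b - a * Hb/(g*T^2) = 1.275765 - 33.658521 * 0.00231675 = 1.197787
db = Hb / gamma_b = 2.75 / 1.197787
db = 2.2959 m

2.2959


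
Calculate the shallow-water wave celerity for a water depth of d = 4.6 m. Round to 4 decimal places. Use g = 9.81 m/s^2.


Using the shallow-water approximation:
C = sqrt(g * d) = sqrt(9.81 * 4.6)
C = sqrt(45.1260)
C = 6.7176 m/s

6.7176


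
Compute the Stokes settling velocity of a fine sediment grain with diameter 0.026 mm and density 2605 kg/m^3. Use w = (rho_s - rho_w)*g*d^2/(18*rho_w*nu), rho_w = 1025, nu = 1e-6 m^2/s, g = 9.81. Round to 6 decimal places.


w = (rho_s - rho_w) * g * d^2 / (18 * rho_w * nu)
d = 0.026 mm = 0.000026 m
rho_s - rho_w = 2605 - 1025 = 1580
Numerator = 1580 * 9.81 * (0.000026)^2 = 0.000010477865
Denominator = 18 * 1025 * 1e-6 = 0.018450
w = 0.000568 m/s

0.000568


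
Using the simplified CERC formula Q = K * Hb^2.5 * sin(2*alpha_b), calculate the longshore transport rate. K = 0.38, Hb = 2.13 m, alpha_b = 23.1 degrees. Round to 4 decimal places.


Q = K * Hb^2.5 * sin(2 * alpha_b)
Hb^2.5 = 2.13^2.5 = 6.621388
sin(2 * 23.1) = sin(46.2) = 0.721760
Q = 0.38 * 6.621388 * 0.721760
Q = 1.8160 m^3/s

1.8160


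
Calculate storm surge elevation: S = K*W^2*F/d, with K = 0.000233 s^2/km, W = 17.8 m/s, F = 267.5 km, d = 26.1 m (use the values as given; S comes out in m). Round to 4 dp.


S = K * W^2 * F / d
W^2 = 17.8^2 = 316.84
S = 0.000233 * 316.84 * 267.5 / 26.1
Numerator = 0.000233 * 316.84 * 267.5 = 19.747845
S = 19.747845 / 26.1 = 0.7566 m

0.7566


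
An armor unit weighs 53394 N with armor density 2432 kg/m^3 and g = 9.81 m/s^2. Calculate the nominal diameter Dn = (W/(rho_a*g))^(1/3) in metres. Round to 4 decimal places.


V = W / (rho_a * g)
V = 53394 / (2432 * 9.81)
V = 53394 / 23857.92
V = 2.237999 m^3
Dn = V^(1/3) = 2.237999^(1/3)
Dn = 1.3080 m

1.3080


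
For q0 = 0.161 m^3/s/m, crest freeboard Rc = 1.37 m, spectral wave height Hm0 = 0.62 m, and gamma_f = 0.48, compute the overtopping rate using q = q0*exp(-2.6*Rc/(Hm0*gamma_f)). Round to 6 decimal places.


q = q0 * exp(-2.6 * Rc / (Hm0 * gamma_f))
Exponent = -2.6 * 1.37 / (0.62 * 0.48)
= -2.6 * 1.37 / 0.2976
= -11.969086
exp(-11.969086) = 0.000006
q = 0.161 * 0.000006
q = 0.000001 m^3/s/m

0.000001


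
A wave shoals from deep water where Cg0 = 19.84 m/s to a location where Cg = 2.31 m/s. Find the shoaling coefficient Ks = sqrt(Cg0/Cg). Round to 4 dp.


Ks = sqrt(Cg0 / Cg)
Ks = sqrt(19.84 / 2.31)
Ks = sqrt(8.5887)
Ks = 2.9307

2.9307


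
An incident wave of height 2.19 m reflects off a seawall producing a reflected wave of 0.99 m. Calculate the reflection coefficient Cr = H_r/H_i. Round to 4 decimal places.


Cr = H_r / H_i
Cr = 0.99 / 2.19
Cr = 0.4521

0.4521


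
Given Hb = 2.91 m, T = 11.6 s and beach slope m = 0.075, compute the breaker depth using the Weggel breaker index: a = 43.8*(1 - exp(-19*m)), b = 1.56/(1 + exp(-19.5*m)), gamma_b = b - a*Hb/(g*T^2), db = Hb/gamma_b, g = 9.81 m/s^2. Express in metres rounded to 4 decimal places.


a = 43.8 * (1 - exp(-19 * m))
exp(-19 * 0.075) = exp(-1.4250) = 0.240508
a = 43.8 * (1 - 0.240508) = 33.265729
b = 1.56 / (1 + exp(-19.5 * m))
exp(-19.5 * 0.075) = exp(-1.4625) = 0.231656
b = 1.56 / (1 + 0.231656) = 1.266587
Hb / (g * T^2) = 2.91 / (9.81 * 11.6^2) = 2.91 / 1320.0336 = 0.00220449
gamma_b = b - a * Hb/(g*T^2) = 1.266587 - 33.265729 * 0.00220449 = 1.193253
db = Hb / gamma_b = 2.91 / 1.193253
db = 2.4387 m

2.4387


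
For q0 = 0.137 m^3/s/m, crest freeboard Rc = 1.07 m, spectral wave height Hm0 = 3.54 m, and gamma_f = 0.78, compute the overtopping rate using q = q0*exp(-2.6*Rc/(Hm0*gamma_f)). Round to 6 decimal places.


q = q0 * exp(-2.6 * Rc / (Hm0 * gamma_f))
Exponent = -2.6 * 1.07 / (3.54 * 0.78)
= -2.6 * 1.07 / 2.7612
= -1.007533
exp(-1.007533) = 0.365119
q = 0.137 * 0.365119
q = 0.050021 m^3/s/m

0.050021


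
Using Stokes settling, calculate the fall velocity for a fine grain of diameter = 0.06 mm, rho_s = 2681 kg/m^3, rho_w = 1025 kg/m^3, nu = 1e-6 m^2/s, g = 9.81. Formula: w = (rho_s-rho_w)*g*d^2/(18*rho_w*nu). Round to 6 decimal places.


w = (rho_s - rho_w) * g * d^2 / (18 * rho_w * nu)
d = 0.06 mm = 0.000060 m
rho_s - rho_w = 2681 - 1025 = 1656
Numerator = 1656 * 9.81 * (0.000060)^2 = 0.000058483296
Denominator = 18 * 1025 * 1e-6 = 0.018450
w = 0.003170 m/s

0.003170


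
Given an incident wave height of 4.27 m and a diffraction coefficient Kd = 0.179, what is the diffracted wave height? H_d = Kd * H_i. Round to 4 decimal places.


H_d = Kd * H_i
H_d = 0.179 * 4.27
H_d = 0.7643 m

0.7643


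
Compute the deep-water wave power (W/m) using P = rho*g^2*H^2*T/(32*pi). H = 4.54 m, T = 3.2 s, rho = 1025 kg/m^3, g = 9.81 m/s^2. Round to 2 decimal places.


P = rho * g^2 * H^2 * T / (32 * pi)
P = 1025 * 9.81^2 * 4.54^2 * 3.2 / (32 * pi)
P = 1025 * 96.2361 * 20.6116 * 3.2 / 100.53096
P = 64717.80 W/m

64717.80


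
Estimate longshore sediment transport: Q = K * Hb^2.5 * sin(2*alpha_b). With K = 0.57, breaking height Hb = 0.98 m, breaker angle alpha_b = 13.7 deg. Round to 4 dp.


Q = K * Hb^2.5 * sin(2 * alpha_b)
Hb^2.5 = 0.98^2.5 = 0.950747
sin(2 * 13.7) = sin(27.4) = 0.460200
Q = 0.57 * 0.950747 * 0.460200
Q = 0.2494 m^3/s

0.2494


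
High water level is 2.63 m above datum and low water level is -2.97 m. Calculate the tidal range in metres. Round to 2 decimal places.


Tidal range = High water - Low water
Tidal range = 2.63 - (-2.97)
Tidal range = 5.60 m

5.60


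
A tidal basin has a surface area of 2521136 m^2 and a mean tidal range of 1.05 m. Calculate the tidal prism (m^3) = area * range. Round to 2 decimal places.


Tidal prism = Area * Tidal range
P = 2521136 * 1.05
P = 2647192.80 m^3

2647192.80


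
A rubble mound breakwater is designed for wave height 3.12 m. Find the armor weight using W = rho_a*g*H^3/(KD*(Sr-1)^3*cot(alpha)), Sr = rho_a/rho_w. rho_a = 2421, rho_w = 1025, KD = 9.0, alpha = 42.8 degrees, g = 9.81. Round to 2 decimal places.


Sr = rho_a / rho_w = 2421 / 1025 = 2.361951
(Sr - 1) = 1.361951
(Sr - 1)^3 = 2.526298
cot(42.8) = 1 / tan(42.8) = 1 / 0.926010 = 1.079902
Numerator = 2421 * 9.81 * 3.12^3 = 721319.3437
Denominator = 9.0 * 2.526298 * 1.079902 = 24.553388
W = 721319.3437 / 24.553388
W = 29377.59 N

29377.59


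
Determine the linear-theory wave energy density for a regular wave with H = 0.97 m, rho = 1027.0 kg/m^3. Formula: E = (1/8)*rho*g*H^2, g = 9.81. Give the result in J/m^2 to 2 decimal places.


E = (1/8) * rho * g * H^2
E = (1/8) * 1027.0 * 9.81 * 0.97^2
E = 0.125 * 1027.0 * 9.81 * 0.9409
E = 1184.93 J/m^2

1184.93


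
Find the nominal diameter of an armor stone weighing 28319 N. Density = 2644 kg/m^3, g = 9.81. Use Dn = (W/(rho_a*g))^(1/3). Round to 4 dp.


V = W / (rho_a * g)
V = 28319 / (2644 * 9.81)
V = 28319 / 25937.64
V = 1.091811 m^3
Dn = V^(1/3) = 1.091811^(1/3)
Dn = 1.0297 m

1.0297


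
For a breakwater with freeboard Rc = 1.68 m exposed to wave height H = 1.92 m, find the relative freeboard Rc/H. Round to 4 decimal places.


Relative freeboard = Rc / H
= 1.68 / 1.92
= 0.8750

0.8750


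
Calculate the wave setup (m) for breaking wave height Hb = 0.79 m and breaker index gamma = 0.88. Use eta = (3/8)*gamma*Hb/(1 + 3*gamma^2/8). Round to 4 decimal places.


eta = (3/8) * gamma * Hb / (1 + 3*gamma^2/8)
Numerator = (3/8) * 0.88 * 0.79 = 0.260700
Denominator = 1 + 3*0.88^2/8 = 1 + 0.290400 = 1.290400
eta = 0.260700 / 1.290400
eta = 0.2020 m

0.2020


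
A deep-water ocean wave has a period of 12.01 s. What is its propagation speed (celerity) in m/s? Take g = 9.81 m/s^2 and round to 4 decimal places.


We use the deep-water celerity formula:
C = g * T / (2 * pi)
C = 9.81 * 12.01 / (2 * 3.14159...)
C = 117.818100 / 6.283185
C = 18.7513 m/s

18.7513


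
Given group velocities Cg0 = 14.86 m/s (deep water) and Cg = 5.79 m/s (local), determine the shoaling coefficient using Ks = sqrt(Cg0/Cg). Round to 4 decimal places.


Ks = sqrt(Cg0 / Cg)
Ks = sqrt(14.86 / 5.79)
Ks = sqrt(2.5665)
Ks = 1.6020

1.6020


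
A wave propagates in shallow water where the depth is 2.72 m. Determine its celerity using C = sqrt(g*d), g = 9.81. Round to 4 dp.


Using the shallow-water approximation:
C = sqrt(g * d) = sqrt(9.81 * 2.72)
C = sqrt(26.6832)
C = 5.1656 m/s

5.1656


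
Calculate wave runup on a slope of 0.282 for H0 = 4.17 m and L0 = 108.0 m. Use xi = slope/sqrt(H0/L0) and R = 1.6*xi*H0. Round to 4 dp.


xi = slope / sqrt(H0/L0)
H0/L0 = 4.17/108.0 = 0.038611
sqrt(0.038611) = 0.196497
xi = 0.282 / 0.196497 = 1.435136
R = 1.6 * xi * H0 = 1.6 * 1.435136 * 4.17
R = 9.5752 m

9.5752


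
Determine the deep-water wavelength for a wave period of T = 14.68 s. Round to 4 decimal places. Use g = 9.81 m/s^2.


L0 = g * T^2 / (2 * pi)
L0 = 9.81 * 14.68^2 / (2 * pi)
L0 = 9.81 * 215.5024 / 6.28319
L0 = 2114.0785 / 6.28319
L0 = 336.4661 m

336.4661


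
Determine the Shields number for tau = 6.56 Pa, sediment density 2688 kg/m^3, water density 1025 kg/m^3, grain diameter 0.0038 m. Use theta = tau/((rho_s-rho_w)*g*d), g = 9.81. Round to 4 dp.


theta = tau / ((rho_s - rho_w) * g * d)
rho_s - rho_w = 2688 - 1025 = 1663
Denominator = 1663 * 9.81 * 0.0038 = 61.993314
theta = 6.56 / 61.993314
theta = 0.1058

0.1058


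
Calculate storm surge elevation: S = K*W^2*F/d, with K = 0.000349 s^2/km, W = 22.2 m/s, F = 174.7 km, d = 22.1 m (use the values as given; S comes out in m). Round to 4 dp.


S = K * W^2 * F / d
W^2 = 22.2^2 = 492.84
S = 0.000349 * 492.84 * 174.7 / 22.1
Numerator = 0.000349 * 492.84 * 174.7 = 30.048603
S = 30.048603 / 22.1 = 1.3597 m

1.3597


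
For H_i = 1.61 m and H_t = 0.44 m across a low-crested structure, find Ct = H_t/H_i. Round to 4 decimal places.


Ct = H_t / H_i
Ct = 0.44 / 1.61
Ct = 0.2733

0.2733


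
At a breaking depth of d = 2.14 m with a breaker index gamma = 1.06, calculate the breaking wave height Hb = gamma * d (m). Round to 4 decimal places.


Hb = gamma * d
Hb = 1.06 * 2.14
Hb = 2.2684 m

2.2684


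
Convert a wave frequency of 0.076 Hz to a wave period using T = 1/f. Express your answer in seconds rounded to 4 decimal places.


T = 1 / f
T = 1 / 0.076
T = 13.1579 s

13.1579


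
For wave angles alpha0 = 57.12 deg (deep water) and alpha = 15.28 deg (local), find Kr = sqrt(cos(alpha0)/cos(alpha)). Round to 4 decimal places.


Kr = sqrt(cos(alpha0) / cos(alpha))
cos(57.12) = 0.542881
cos(15.28) = 0.964649
Kr = sqrt(0.542881 / 0.964649)
Kr = sqrt(0.562776)
Kr = 0.7502

0.7502


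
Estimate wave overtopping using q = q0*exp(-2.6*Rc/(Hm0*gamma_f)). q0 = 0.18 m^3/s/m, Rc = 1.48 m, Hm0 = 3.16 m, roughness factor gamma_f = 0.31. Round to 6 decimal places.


q = q0 * exp(-2.6 * Rc / (Hm0 * gamma_f))
Exponent = -2.6 * 1.48 / (3.16 * 0.31)
= -2.6 * 1.48 / 0.9796
= -3.928134
exp(-3.928134) = 0.019680
q = 0.18 * 0.019680
q = 0.003542 m^3/s/m

0.003542


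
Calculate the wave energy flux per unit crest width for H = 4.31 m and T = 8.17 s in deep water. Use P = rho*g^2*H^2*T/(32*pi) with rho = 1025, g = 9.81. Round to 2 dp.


P = rho * g^2 * H^2 * T / (32 * pi)
P = 1025 * 9.81^2 * 4.31^2 * 8.17 / (32 * pi)
P = 1025 * 96.2361 * 18.5761 * 8.17 / 100.53096
P = 148915.06 W/m

148915.06


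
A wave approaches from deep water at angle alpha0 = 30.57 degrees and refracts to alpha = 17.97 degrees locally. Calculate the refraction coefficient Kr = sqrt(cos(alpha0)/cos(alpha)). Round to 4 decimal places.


Kr = sqrt(cos(alpha0) / cos(alpha))
cos(30.57) = 0.861008
cos(17.97) = 0.951218
Kr = sqrt(0.861008 / 0.951218)
Kr = sqrt(0.905164)
Kr = 0.9514

0.9514


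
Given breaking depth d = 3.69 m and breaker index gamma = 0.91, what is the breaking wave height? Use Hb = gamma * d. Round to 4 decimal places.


Hb = gamma * d
Hb = 0.91 * 3.69
Hb = 3.3579 m

3.3579


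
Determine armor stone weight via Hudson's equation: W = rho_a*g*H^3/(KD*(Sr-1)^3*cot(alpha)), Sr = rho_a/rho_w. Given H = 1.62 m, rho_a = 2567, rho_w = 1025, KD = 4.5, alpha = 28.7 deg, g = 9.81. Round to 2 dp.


Sr = rho_a / rho_w = 2567 / 1025 = 2.504390
(Sr - 1) = 1.504390
(Sr - 1)^3 = 3.404721
cot(28.7) = 1 / tan(28.7) = 1 / 0.547484 = 1.826537
Numerator = 2567 * 9.81 * 1.62^3 = 107063.1260
Denominator = 4.5 * 3.404721 * 1.826537 = 27.984825
W = 107063.1260 / 27.984825
W = 3825.76 N

3825.76


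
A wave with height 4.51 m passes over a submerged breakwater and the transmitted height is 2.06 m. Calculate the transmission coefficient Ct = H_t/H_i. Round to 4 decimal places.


Ct = H_t / H_i
Ct = 2.06 / 4.51
Ct = 0.4568

0.4568


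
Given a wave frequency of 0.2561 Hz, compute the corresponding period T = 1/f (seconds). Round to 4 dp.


T = 1 / f
T = 1 / 0.2561
T = 3.9047 s

3.9047


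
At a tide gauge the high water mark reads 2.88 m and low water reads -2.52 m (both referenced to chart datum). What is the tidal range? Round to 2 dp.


Tidal range = High water - Low water
Tidal range = 2.88 - (-2.52)
Tidal range = 5.40 m

5.40


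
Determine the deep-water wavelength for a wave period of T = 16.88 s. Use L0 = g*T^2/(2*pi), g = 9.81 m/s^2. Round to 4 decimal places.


L0 = g * T^2 / (2 * pi)
L0 = 9.81 * 16.88^2 / (2 * pi)
L0 = 9.81 * 284.9344 / 6.28319
L0 = 2795.2065 / 6.28319
L0 = 444.8709 m

444.8709


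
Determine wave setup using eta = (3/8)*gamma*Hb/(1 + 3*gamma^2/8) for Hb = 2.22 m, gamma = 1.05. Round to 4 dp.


eta = (3/8) * gamma * Hb / (1 + 3*gamma^2/8)
Numerator = (3/8) * 1.05 * 2.22 = 0.874125
Denominator = 1 + 3*1.05^2/8 = 1 + 0.413438 = 1.413438
eta = 0.874125 / 1.413438
eta = 0.6184 m

0.6184


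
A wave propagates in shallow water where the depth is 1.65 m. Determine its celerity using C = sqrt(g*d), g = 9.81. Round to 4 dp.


Using the shallow-water approximation:
C = sqrt(g * d) = sqrt(9.81 * 1.65)
C = sqrt(16.1865)
C = 4.0232 m/s

4.0232


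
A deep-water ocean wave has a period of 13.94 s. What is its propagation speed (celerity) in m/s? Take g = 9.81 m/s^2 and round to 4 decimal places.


We use the deep-water celerity formula:
C = g * T / (2 * pi)
C = 9.81 * 13.94 / (2 * 3.14159...)
C = 136.751400 / 6.283185
C = 21.7647 m/s

21.7647


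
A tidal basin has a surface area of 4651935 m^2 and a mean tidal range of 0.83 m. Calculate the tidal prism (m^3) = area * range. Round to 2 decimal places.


Tidal prism = Area * Tidal range
P = 4651935 * 0.83
P = 3861106.05 m^3

3861106.05


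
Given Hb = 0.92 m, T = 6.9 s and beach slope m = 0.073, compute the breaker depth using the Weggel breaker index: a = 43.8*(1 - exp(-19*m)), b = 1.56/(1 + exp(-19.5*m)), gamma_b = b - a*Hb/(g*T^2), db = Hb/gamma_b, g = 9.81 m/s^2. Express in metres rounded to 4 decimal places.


a = 43.8 * (1 - exp(-19 * m))
exp(-19 * 0.073) = exp(-1.3870) = 0.249824
a = 43.8 * (1 - 0.249824) = 32.857724
b = 1.56 / (1 + exp(-19.5 * m))
exp(-19.5 * 0.073) = exp(-1.4235) = 0.240869
b = 1.56 / (1 + 0.240869) = 1.257183
Hb / (g * T^2) = 0.92 / (9.81 * 6.9^2) = 0.92 / 467.0541 = 0.00196979
gamma_b = b - a * Hb/(g*T^2) = 1.257183 - 32.857724 * 0.00196979 = 1.192460
db = Hb / gamma_b = 0.92 / 1.192460
db = 0.7715 m

0.7715


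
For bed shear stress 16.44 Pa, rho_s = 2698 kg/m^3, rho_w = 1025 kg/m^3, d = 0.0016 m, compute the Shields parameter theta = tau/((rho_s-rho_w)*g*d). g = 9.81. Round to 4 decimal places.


theta = tau / ((rho_s - rho_w) * g * d)
rho_s - rho_w = 2698 - 1025 = 1673
Denominator = 1673 * 9.81 * 0.0016 = 26.259408
theta = 16.44 / 26.259408
theta = 0.6261

0.6261


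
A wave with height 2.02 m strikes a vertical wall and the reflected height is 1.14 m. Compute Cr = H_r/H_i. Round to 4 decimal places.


Cr = H_r / H_i
Cr = 1.14 / 2.02
Cr = 0.5644

0.5644


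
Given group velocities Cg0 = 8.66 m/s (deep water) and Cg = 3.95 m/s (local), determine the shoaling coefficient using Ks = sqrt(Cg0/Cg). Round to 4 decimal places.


Ks = sqrt(Cg0 / Cg)
Ks = sqrt(8.66 / 3.95)
Ks = sqrt(2.1924)
Ks = 1.4807

1.4807


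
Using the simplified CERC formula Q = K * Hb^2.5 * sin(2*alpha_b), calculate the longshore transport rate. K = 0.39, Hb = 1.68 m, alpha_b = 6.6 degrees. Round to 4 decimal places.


Q = K * Hb^2.5 * sin(2 * alpha_b)
Hb^2.5 = 1.68^2.5 = 3.658249
sin(2 * 6.6) = sin(13.2) = 0.228351
Q = 0.39 * 3.658249 * 0.228351
Q = 0.3258 m^3/s

0.3258


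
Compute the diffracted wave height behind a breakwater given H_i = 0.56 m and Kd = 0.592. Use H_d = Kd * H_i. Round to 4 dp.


H_d = Kd * H_i
H_d = 0.592 * 0.56
H_d = 0.3315 m

0.3315


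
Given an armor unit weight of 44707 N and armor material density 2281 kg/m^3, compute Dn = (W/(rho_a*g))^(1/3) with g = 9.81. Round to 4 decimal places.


V = W / (rho_a * g)
V = 44707 / (2281 * 9.81)
V = 44707 / 22376.61
V = 1.997934 m^3
Dn = V^(1/3) = 1.997934^(1/3)
Dn = 1.2595 m

1.2595


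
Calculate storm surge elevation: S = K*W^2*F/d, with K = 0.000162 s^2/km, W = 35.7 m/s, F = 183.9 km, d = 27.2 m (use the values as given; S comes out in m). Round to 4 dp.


S = K * W^2 * F / d
W^2 = 35.7^2 = 1274.49
S = 0.000162 * 1274.49 * 183.9 / 27.2
Numerator = 0.000162 * 1274.49 * 183.9 = 37.969351
S = 37.969351 / 27.2 = 1.3959 m

1.3959


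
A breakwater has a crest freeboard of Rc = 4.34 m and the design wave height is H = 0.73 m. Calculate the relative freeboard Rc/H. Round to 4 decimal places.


Relative freeboard = Rc / H
= 4.34 / 0.73
= 5.9452

5.9452


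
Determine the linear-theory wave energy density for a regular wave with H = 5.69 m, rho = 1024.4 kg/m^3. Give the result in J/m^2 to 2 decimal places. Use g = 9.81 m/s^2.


E = (1/8) * rho * g * H^2
E = (1/8) * 1024.4 * 9.81 * 5.69^2
E = 0.125 * 1024.4 * 9.81 * 32.3761
E = 40669.90 J/m^2

40669.90


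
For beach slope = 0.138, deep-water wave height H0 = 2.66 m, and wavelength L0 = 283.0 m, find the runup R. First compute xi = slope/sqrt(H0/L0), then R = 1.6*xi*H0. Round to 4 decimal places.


xi = slope / sqrt(H0/L0)
H0/L0 = 2.66/283.0 = 0.009399
sqrt(0.009399) = 0.096950
xi = 0.138 / 0.096950 = 1.423415
R = 1.6 * xi * H0 = 1.6 * 1.423415 * 2.66
R = 6.0581 m

6.0581
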